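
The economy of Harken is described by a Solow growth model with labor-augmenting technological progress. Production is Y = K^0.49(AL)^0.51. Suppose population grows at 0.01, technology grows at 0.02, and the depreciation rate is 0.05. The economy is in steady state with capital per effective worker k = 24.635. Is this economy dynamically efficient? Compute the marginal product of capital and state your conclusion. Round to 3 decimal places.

dynamically efficient; MPK ≈ 0.096

The effective depreciation rate is n + g + δ = 0.01 + 0.02 + 0.05 = 0.08.
MPK = 0.49·k^(0.49−1) = 0.49·24.635^(-0.51) ≈ 0.0956.
MPK > 0.08, so the economy is dynamically efficient (under-saving).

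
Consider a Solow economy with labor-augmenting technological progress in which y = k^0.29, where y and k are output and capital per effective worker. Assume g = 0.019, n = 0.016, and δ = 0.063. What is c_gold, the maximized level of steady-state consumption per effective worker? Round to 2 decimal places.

n + g + δ = 0.016 + 0.019 + 0.063 = 0.098.
Maximizing c = f(k) − (n+g+δ)·k gives f'(k) = n+g+δ, i.e. 0.29·k^(0.29−1) = 0.098, so k_gold = (0.29/0.098)^(1/0.71) ≈ 4.6092.
y_gold = 4.6092^0.29 ≈ 1.5576.
c_gold = y_gold − (n+g+δ)·k_gold = 1.5576 − 0.098·4.6092 ≈ 1.1059.

c_gold ≈ 1.11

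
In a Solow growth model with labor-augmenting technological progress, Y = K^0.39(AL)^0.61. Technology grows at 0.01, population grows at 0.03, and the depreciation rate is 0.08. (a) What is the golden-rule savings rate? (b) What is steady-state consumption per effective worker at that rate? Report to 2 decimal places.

(a) s_gold = 0.39; (b) c_gold ≈ 1.30

Break-even investment rate: n + g + δ = 0.03 + 0.01 + 0.08 = 0.12.
For Cobb-Douglas, s_gold equals capital's share: s_gold = 0.39.
Golden rule sets MPK = n+g+δ: 0.39·k^(0.39−1) = 0.12, so k_gold = (0.39/0.12)^(1/0.61) ≈ 6.9048.
y_gold = 6.9048^0.39 ≈ 2.1246; c_gold = (1−0.39)·y_gold ≈ 1.2960.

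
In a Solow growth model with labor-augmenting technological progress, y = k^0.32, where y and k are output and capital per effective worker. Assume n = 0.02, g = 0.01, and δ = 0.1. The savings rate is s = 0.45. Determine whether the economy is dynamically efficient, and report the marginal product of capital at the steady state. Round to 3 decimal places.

Break-even investment rate: n + g + δ = 0.02 + 0.01 + 0.1 = 0.13.
Steady-state k*: s·k^0.32 = 0.13·k gives k* = (0.45/0.13)^(1/0.68) ≈ 6.2093.
MPK = 0.32·6.2093^(-0.68) ≈ 0.0924.
MPK < n+g+δ = 0.13, so the economy is dynamically inefficient (over-saving).

dynamically inefficient; MPK ≈ 0.092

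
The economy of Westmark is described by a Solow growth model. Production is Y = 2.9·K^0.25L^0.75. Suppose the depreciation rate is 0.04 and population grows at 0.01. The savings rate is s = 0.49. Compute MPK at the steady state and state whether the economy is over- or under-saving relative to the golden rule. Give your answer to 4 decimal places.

over-saving; MPK ≈ 0.0255

Capital per worker breaks even when investment replaces (n + δ)·k; here n + δ = 0.05.
Steady-state k*: s·A·k^0.25 = 0.05·k gives k* = (0.49·2.9/0.05)^(1/0.75) ≈ 86.7292.
MPK = 0.25·2.9·86.7292^(-0.75) ≈ 0.0255.
MPK < n+δ = 0.05, so the economy is dynamically inefficient (over-saving).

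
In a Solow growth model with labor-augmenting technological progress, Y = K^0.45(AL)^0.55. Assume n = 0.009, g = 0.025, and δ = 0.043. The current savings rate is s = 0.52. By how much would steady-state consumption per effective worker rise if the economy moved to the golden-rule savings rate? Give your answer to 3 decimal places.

Δc ≈ 0.041

Break-even investment rate: n + g + δ = 0.009 + 0.025 + 0.043 = 0.077.
Current steady state (s = 0.52): k* = (0.52/0.077)^(1/0.55) ≈ 32.2259, y* = 32.2259^0.45 ≈ 4.7719, c* = (1−0.52)·4.7719 ≈ 2.2905.
Golden rule sets MPK = n+g+δ: 0.45·k^(0.45−1) = 0.077, so k_gold = (0.45/0.077)^(1/0.55) ≈ 24.7765.
y_gold = 24.7765^0.45 ≈ 4.2395, c_gold = y_gold − 0.077·k_gold ≈ 2.3317.
Gain: Δc = 2.3317 − 2.2905 ≈ 0.0412.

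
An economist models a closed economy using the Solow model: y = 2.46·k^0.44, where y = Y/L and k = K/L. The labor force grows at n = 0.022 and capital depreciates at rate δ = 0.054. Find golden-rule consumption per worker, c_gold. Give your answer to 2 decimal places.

c_gold ≈ 11.10

The effective depreciation rate is n + δ = 0.022 + 0.054 = 0.076.
Maximizing c = f(k) − (n+δ)·k gives f'(k) = n+δ, i.e. 0.44·2.46·k^(0.44−1) = 0.076, so k_gold = (0.44·2.46/0.076)^(1/0.56) ≈ 114.8032.
y_gold = 2.46·114.8032^0.44 ≈ 19.8296.
c_gold = y_gold − (n+δ)·k_gold = 19.8296 − 0.076·114.8032 ≈ 11.1046.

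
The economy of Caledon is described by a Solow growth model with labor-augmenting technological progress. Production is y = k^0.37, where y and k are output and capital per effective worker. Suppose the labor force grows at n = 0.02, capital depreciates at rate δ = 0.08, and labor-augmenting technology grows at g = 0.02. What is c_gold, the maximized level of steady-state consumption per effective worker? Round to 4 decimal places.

Capital per effective worker breaks even when investment replaces (n + g + δ)·k; here n + g + δ = 0.12.
Setting f'(k) = n+g+δ gives 0.37·k^(0.37−1) = 0.12, hence k_gold = (0.37/0.12)^(1/0.63) ≈ 5.9734.
y_gold = 5.9734^0.37 ≈ 1.9373.
c_gold = y_gold − (n+g+δ)·k_gold = 1.9373 − 0.12·5.9734 ≈ 1.2205.

c_gold ≈ 1.2205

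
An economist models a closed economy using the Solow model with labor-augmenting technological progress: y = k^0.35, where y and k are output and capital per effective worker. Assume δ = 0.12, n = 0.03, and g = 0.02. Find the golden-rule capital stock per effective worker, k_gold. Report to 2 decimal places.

k_gold ≈ 3.04

Capital per effective worker breaks even when investment replaces (n + g + δ)·k; here n + g + δ = 0.17.
Setting f'(k) = n+g+δ gives 0.35·k^(0.35−1) = 0.17, hence k_gold = (0.35/0.17)^(1/0.65) ≈ 3.0373.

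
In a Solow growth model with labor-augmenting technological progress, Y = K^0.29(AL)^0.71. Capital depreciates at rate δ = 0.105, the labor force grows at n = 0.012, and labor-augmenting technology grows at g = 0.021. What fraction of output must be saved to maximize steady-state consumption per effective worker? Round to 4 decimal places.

s_gold = 0.2900

Break-even investment rate: n + g + δ = 0.012 + 0.021 + 0.105 = 0.138.
At the golden rule MPK = n+g+δ, and in any Cobb-Douglas steady state s = (n+g+δ)·k/y = MPK·k/y = capital's share 0.29.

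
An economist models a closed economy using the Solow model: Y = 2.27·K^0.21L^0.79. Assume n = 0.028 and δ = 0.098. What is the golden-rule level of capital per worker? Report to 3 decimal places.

Capital per worker breaks even when investment replaces (n + δ)·k; here n + δ = 0.126.
Setting f'(k) = n+δ gives 0.21·2.27·k^(0.21−1) = 0.126, hence k_gold = (0.21·2.27/0.126)^(1/0.79) ≈ 5.3887.

k_gold ≈ 5.389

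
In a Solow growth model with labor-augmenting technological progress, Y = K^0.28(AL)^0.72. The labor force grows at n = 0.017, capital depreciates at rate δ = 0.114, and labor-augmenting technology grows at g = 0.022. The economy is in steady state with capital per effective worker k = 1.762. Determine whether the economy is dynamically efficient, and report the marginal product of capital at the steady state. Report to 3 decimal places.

dynamically efficient; MPK ≈ 0.186

n + g + δ = 0.017 + 0.022 + 0.114 = 0.153.
MPK = 0.28·k^(0.28−1) = 0.28·1.762^(-0.72) ≈ 0.1862.
MPK > 0.153, so the economy is dynamically efficient (under-saving).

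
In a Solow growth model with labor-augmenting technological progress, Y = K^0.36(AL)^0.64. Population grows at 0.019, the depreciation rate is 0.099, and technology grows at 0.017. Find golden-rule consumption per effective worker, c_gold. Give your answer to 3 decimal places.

n + g + δ = 0.019 + 0.017 + 0.099 = 0.135.
Golden rule sets MPK = n+g+δ: 0.36·k^(0.36−1) = 0.135, so k_gold = (0.36/0.135)^(1/0.64) ≈ 4.6299.
y_gold = 4.6299^0.36 ≈ 1.7362.
c_gold = y_gold − (n+g+δ)·k_gold = 1.7362 − 0.135·4.6299 ≈ 1.1112.

c_gold ≈ 1.111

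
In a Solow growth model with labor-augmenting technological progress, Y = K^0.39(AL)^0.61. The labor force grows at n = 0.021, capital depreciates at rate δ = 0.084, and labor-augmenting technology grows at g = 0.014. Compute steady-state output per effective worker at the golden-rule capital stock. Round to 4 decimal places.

y_gold ≈ 2.1360

Break-even investment rate: n + g + δ = 0.021 + 0.014 + 0.084 = 0.119.
Golden rule sets MPK = n+g+δ: 0.39·k^(0.39−1) = 0.119, so k_gold = (0.39/0.119)^(1/0.61) ≈ 7.0002.
Output: y_gold = k_gold^0.39 = 7.0002^0.39 ≈ 2.1360.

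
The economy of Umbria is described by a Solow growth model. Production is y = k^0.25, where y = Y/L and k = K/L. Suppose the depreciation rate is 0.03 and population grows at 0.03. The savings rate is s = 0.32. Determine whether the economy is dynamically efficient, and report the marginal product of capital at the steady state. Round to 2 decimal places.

n + δ = 0.03 + 0.03 = 0.06.
Steady-state k*: s·k^0.25 = 0.06·k gives k* = (0.32/0.06)^(1/0.75) ≈ 9.3182.
MPK = 0.25·9.3182^(-0.75) ≈ 0.0469.
MPK < n+δ = 0.06, so the economy is dynamically inefficient (over-saving).

dynamically inefficient; MPK ≈ 0.05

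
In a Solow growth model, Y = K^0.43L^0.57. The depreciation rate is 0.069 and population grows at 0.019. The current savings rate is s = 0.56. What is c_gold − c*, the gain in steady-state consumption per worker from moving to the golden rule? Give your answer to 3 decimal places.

Δc ≈ 0.109

Break-even investment rate: n + δ = 0.019 + 0.069 = 0.088.
Current steady state (s = 0.56): k* = (0.56/0.088)^(1/0.57) ≈ 25.7045, y* = 25.7045^0.43 ≈ 4.0393, c* = (1−0.56)·4.0393 ≈ 1.7773.
Golden rule sets MPK = n+δ: 0.43·k^(0.43−1) = 0.088, so k_gold = (0.43/0.088)^(1/0.57) ≈ 16.1714.
y_gold = 16.1714^0.43 ≈ 3.3095, c_gold = y_gold − 0.088·k_gold ≈ 1.8864.
Gain: Δc = 1.8864 − 1.7773 ≈ 0.1091.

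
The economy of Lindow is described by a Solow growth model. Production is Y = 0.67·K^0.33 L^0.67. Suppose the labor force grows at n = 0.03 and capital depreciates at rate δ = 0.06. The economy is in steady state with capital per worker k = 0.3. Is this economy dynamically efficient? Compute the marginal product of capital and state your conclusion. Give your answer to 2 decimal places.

dynamically efficient; MPK ≈ 0.50

Capital per worker breaks even when investment replaces (n + δ)·k; here n + δ = 0.09.
MPK = 0.33·0.67·k^(0.33−1) = 0.33·0.67·0.3^(-0.67) ≈ 0.4954.
MPK > 0.09, so the economy is dynamically efficient (under-saving).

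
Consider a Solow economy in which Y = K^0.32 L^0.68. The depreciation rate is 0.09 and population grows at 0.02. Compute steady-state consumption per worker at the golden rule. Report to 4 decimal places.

Capital per worker breaks even when investment replaces (n + δ)·k; here n + δ = 0.11.
Maximizing c = f(k) − (n+δ)·k gives f'(k) = n+δ, i.e. 0.32·k^(0.32−1) = 0.11, so k_gold = (0.32/0.11)^(1/0.68) ≈ 4.8083.
y_gold = 4.8083^0.32 ≈ 1.6529.
c_gold = y_gold − (n+δ)·k_gold = 1.6529 − 0.11·4.8083 ≈ 1.1240.

c_gold ≈ 1.1240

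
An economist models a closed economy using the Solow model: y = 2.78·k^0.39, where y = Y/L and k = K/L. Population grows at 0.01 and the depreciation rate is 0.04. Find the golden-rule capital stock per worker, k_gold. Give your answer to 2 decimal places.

k_gold ≈ 155.02

The effective depreciation rate is n + δ = 0.01 + 0.04 = 0.05.
Maximizing c = f(k) − (n+δ)·k gives f'(k) = n+δ, i.e. 0.39·2.78·k^(0.39−1) = 0.05, so k_gold = (0.39·2.78/0.05)^(1/0.61) ≈ 155.0217.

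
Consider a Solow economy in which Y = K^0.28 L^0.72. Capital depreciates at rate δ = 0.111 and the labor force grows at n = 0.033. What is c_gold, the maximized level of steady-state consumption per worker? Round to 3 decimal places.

n + δ = 0.033 + 0.111 = 0.144.
At the golden rule the marginal product of capital equals n+δ: 0.28·k^(0.28−1) = 0.144. Solving, k_gold = (0.28/0.144)^(1/0.72) ≈ 2.5183.
y_gold = 2.5183^0.28 ≈ 1.2951.
c_gold = y_gold − (n+δ)·k_gold = 1.2951 − 0.144·2.5183 ≈ 0.9325.

c_gold ≈ 0.932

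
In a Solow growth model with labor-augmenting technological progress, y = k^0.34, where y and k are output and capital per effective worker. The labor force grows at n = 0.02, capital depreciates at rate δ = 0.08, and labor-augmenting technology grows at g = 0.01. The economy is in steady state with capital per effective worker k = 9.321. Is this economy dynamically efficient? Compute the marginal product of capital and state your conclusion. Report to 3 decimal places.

Capital per effective worker breaks even when investment replaces (n + g + δ)·k; here n + g + δ = 0.11.
MPK = 0.34·k^(0.34−1) = 0.34·9.321^(-0.66) ≈ 0.0779.
MPK < 0.11, so the economy is dynamically inefficient (over-saving).

dynamically inefficient; MPK ≈ 0.078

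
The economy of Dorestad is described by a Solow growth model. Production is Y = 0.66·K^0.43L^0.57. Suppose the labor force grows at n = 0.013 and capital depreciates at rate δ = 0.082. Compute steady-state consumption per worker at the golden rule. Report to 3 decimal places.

The effective depreciation rate is n + δ = 0.013 + 0.082 = 0.095.
Setting f'(k) = n+δ gives 0.43·0.66·k^(0.43−1) = 0.095, hence k_gold = (0.43·0.66/0.095)^(1/0.57) ≈ 6.8209.
y_gold = 0.66·6.8209^0.43 ≈ 1.5069.
c_gold = y_gold − (n+δ)·k_gold = 1.5069 − 0.095·6.8209 ≈ 0.8590.

c_gold ≈ 0.859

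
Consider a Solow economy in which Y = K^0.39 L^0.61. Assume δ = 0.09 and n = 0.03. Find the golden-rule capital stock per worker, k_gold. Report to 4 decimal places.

k_gold ≈ 6.9048

n + δ = 0.03 + 0.09 = 0.12.
Golden rule sets MPK = n+δ: 0.39·k^(0.39−1) = 0.12, so k_gold = (0.39/0.12)^(1/0.61) ≈ 6.9048.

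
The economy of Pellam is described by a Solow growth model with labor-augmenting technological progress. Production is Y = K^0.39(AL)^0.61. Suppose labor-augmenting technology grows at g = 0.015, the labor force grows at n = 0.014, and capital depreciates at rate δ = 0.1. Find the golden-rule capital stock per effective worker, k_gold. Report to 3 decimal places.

Capital per effective worker breaks even when investment replaces (n + g + δ)·k; here n + g + δ = 0.129.
Golden rule sets MPK = n+g+δ: 0.39·k^(0.39−1) = 0.129, so k_gold = (0.39/0.129)^(1/0.61) ≈ 6.1329.

k_gold ≈ 6.133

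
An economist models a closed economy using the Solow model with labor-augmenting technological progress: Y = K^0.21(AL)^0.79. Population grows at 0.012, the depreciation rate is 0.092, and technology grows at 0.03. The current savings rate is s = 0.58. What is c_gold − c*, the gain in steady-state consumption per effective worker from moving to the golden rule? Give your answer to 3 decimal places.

Δc ≈ 0.270

Break-even investment rate: n + g + δ = 0.012 + 0.03 + 0.092 = 0.134.
Current steady state (s = 0.58): k* = (0.58/0.134)^(1/0.79) ≈ 6.3896, y* = 6.3896^0.21 ≈ 1.4762, c* = (1−0.58)·1.4762 ≈ 0.6200.
Golden rule sets MPK = n+g+δ: 0.21·k^(0.21−1) = 0.134, so k_gold = (0.21/0.134)^(1/0.79) ≈ 1.7660.
y_gold = 1.7660^0.21 ≈ 1.1268, c_gold = y_gold − 0.134·k_gold ≈ 0.8902.
Gain: Δc = 0.8902 − 0.6200 ≈ 0.2702.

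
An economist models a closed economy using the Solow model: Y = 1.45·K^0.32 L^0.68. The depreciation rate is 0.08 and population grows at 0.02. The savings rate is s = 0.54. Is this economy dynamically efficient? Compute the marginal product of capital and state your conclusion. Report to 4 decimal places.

n + δ = 0.02 + 0.08 = 0.1.
Steady-state k*: s·A·k^0.32 = 0.1·k gives k* = (0.54·1.45/0.1)^(1/0.68) ≈ 20.6232.
MPK = 0.32·1.45·20.6232^(-0.68) ≈ 0.0593.
MPK < n+δ = 0.1, so the economy is dynamically inefficient (over-saving).

dynamically inefficient; MPK ≈ 0.0593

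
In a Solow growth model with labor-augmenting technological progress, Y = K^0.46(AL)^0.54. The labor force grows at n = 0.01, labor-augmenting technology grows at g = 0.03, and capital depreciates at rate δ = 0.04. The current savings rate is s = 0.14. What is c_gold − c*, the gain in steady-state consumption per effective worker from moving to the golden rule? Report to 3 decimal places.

Δc ≈ 1.011

n + g + δ = 0.01 + 0.03 + 0.04 = 0.08.
Current steady state (s = 0.14): k* = (0.14/0.08)^(1/0.54) ≈ 2.8188, y* = 2.8188^0.46 ≈ 1.6108, c* = (1−0.14)·1.6108 ≈ 1.3853.
Setting f'(k) = n+g+δ gives 0.46·k^(0.46−1) = 0.08, hence k_gold = (0.46/0.08)^(1/0.54) ≈ 25.5148.
y_gold = 25.5148^0.46 ≈ 4.4374, c_gold = y_gold − 0.08·k_gold ≈ 2.3962.
Gain: Δc = 2.3962 − 1.3853 ≈ 1.0109.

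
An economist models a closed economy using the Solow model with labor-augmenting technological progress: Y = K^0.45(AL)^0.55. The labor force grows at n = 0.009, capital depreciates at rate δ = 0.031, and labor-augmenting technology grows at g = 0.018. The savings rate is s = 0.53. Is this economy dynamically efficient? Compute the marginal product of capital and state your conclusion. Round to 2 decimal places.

dynamically inefficient; MPK ≈ 0.05

n + g + δ = 0.009 + 0.018 + 0.031 = 0.058.
Steady-state k*: s·k^0.45 = 0.058·k gives k* = (0.53/0.058)^(1/0.55) ≈ 55.8465.
MPK = 0.45·55.8465^(-0.55) ≈ 0.0492.
MPK < n+g+δ = 0.058, so the economy is dynamically inefficient (over-saving).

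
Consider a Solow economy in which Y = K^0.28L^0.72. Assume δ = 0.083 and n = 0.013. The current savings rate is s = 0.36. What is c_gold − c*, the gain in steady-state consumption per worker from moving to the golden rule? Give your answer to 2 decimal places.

Δc ≈ 0.02

Capital per worker breaks even when investment replaces (n + δ)·k; here n + δ = 0.096.
Current steady state (s = 0.36): k* = (0.36/0.096)^(1/0.72) ≈ 6.2700, y* = 6.2700^0.28 ≈ 1.6720, c* = (1−0.36)·1.6720 ≈ 1.0701.
At the golden rule the marginal product of capital equals n+δ: 0.28·k^(0.28−1) = 0.096. Solving, k_gold = (0.28/0.096)^(1/0.72) ≈ 4.4226.
y_gold = 4.4226^0.28 ≈ 1.5163, c_gold = y_gold − 0.096·k_gold ≈ 1.0917.
Gain: Δc = 1.0917 − 1.0701 ≈ 0.0217.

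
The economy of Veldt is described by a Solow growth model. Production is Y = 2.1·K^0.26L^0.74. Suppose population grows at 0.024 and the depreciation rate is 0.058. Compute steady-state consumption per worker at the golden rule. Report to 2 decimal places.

Capital per worker breaks even when investment replaces (n + δ)·k; here n + δ = 0.082.
At the golden rule the marginal product of capital equals n+δ: 0.26·2.1·k^(0.26−1) = 0.082. Solving, k_gold = (0.26·2.1/0.082)^(1/0.74) ≈ 12.9621.
y_gold = 2.1·12.9621^0.26 ≈ 4.0880.
c_gold = y_gold − (n+δ)·k_gold = 4.0880 − 0.082·12.9621 ≈ 3.0251.

c_gold ≈ 3.03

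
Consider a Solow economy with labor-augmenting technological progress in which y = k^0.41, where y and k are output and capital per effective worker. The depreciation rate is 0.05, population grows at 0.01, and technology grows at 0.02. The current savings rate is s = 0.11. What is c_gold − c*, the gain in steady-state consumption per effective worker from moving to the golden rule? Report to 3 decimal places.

Δc ≈ 0.726

Capital per effective worker breaks even when investment replaces (n + g + δ)·k; here n + g + δ = 0.08.
Current steady state (s = 0.11): k* = (0.11/0.08)^(1/0.59) ≈ 1.7156, y* = 1.7156^0.41 ≈ 1.2477, c* = (1−0.11)·1.2477 ≈ 1.1104.
At the golden rule the marginal product of capital equals n+g+δ: 0.41·k^(0.41−1) = 0.08. Solving, k_gold = (0.41/0.08)^(1/0.59) ≈ 15.9541.
y_gold = 15.9541^0.41 ≈ 3.1130, c_gold = y_gold − 0.08·k_gold ≈ 1.8367.
Gain: Δc = 1.8367 − 1.1104 ≈ 0.7262.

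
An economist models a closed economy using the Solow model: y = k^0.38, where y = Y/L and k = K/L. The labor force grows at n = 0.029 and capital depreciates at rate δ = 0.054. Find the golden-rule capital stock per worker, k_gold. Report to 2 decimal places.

Capital per worker breaks even when investment replaces (n + δ)·k; here n + δ = 0.083.
Maximizing c = f(k) − (n+δ)·k gives f'(k) = n+δ, i.e. 0.38·k^(0.38−1) = 0.083, so k_gold = (0.38/0.083)^(1/0.62) ≈ 11.6320.

k_gold ≈ 11.63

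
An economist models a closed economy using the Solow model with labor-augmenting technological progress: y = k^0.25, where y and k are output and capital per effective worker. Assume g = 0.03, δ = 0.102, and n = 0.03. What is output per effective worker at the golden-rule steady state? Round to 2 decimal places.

y_gold ≈ 1.16

n + g + δ = 0.03 + 0.03 + 0.102 = 0.162.
Setting f'(k) = n+g+δ gives 0.25·k^(0.25−1) = 0.162, hence k_gold = (0.25/0.162)^(1/0.75) ≈ 1.7833.
Output: y_gold = k_gold^0.25 = 1.7833^0.25 ≈ 1.1556.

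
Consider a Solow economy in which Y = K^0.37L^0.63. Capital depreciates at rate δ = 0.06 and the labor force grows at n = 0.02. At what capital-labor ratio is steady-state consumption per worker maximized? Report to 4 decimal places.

The effective depreciation rate is n + δ = 0.02 + 0.06 = 0.08.
Golden rule sets MPK = n+δ: 0.37·k^(0.37−1) = 0.08, so k_gold = (0.37/0.08)^(1/0.63) ≈ 11.3693.

k_gold ≈ 11.3693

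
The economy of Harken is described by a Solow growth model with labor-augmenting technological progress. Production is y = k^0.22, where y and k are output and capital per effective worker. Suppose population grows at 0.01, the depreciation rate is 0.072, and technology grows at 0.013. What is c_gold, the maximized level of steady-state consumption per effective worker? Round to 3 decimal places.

Capital per effective worker breaks even when investment replaces (n + g + δ)·k; here n + g + δ = 0.095.
Maximizing c = f(k) − (n+g+δ)·k gives f'(k) = n+g+δ, i.e. 0.22·k^(0.22−1) = 0.095, so k_gold = (0.22/0.095)^(1/0.78) ≈ 2.9347.
y_gold = 2.9347^0.22 ≈ 1.2673.
c_gold = y_gold − (n+g+δ)·k_gold = 1.2673 − 0.095·2.9347 ≈ 0.9885.

c_gold ≈ 0.988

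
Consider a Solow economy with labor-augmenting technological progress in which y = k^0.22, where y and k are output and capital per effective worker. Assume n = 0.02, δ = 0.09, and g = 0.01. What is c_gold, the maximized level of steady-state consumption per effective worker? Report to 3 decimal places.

c_gold ≈ 0.925

The effective depreciation rate is n + g + δ = 0.02 + 0.01 + 0.09 = 0.12.
Maximizing c = f(k) − (n+g+δ)·k gives f'(k) = n+g+δ, i.e. 0.22·k^(0.22−1) = 0.12, so k_gold = (0.22/0.12)^(1/0.78) ≈ 2.1751.
y_gold = 2.1751^0.22 ≈ 1.1864.
c_gold = y_gold − (n+g+δ)·k_gold = 1.1864 − 0.12·2.1751 ≈ 0.9254.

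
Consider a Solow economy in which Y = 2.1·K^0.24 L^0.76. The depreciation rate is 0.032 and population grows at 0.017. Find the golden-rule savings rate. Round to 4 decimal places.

s_gold = 0.2400

The effective depreciation rate is n + δ = 0.017 + 0.032 = 0.049.
At the golden rule MPK = n+δ, and in any Cobb-Douglas steady state s = (n+δ)·k/y = MPK·k/y = capital's share 0.24.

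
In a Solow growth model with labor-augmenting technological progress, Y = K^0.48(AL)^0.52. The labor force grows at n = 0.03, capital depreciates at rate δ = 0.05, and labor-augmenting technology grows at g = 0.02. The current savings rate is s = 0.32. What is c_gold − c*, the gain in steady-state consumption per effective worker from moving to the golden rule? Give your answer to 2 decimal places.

Δc ≈ 0.22

Break-even investment rate: n + g + δ = 0.03 + 0.02 + 0.05 = 0.1.
Current steady state (s = 0.32): k* = (0.32/0.1)^(1/0.52) ≈ 9.3636, y* = 9.3636^0.48 ≈ 2.9261, c* = (1−0.32)·2.9261 ≈ 1.9898.
Golden rule sets MPK = n+g+δ: 0.48·k^(0.48−1) = 0.1, so k_gold = (0.48/0.1)^(1/0.52) ≈ 20.4211.
y_gold = 20.4211^0.48 ≈ 4.2544, c_gold = y_gold − 0.1·k_gold ≈ 2.2123.
Gain: Δc = 2.2123 − 1.9898 ≈ 0.2225.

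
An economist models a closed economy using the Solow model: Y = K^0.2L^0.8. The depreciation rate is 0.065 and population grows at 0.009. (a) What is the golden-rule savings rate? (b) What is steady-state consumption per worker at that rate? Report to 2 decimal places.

Capital per worker breaks even when investment replaces (n + δ)·k; here n + δ = 0.074.
For Cobb-Douglas, s_gold equals capital's share: s_gold = 0.2.
Setting f'(k) = n+δ gives 0.2·k^(0.2−1) = 0.074, hence k_gold = (0.2/0.074)^(1/0.8) ≈ 3.4654.
y_gold = 3.4654^0.2 ≈ 1.2822; c_gold = (1−0.2)·y_gold ≈ 1.0257.

(a) s_gold = 0.20; (b) c_gold ≈ 1.03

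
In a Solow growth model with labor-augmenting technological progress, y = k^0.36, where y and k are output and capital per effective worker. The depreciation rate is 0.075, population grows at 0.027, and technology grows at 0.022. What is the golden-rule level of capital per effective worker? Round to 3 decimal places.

Capital per effective worker breaks even when investment replaces (n + g + δ)·k; here n + g + δ = 0.124.
Golden rule sets MPK = n+g+δ: 0.36·k^(0.36−1) = 0.124, so k_gold = (0.36/0.124)^(1/0.64) ≈ 5.2875.

k_gold ≈ 5.288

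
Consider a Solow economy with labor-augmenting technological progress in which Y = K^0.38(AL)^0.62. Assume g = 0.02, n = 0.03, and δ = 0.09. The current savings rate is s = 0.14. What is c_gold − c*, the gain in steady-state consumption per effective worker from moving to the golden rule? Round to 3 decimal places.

Δc ≈ 0.283

Break-even investment rate: n + g + δ = 0.03 + 0.02 + 0.09 = 0.14.
Current steady state (s = 0.14): k* = (0.14/0.14)^(1/0.62) ≈ 1.0000, y* = 1.0000^0.38 ≈ 1.0000, c* = (1−0.14)·1.0000 ≈ 0.8600.
Maximizing c = f(k) − (n+g+δ)·k gives f'(k) = n+g+δ, i.e. 0.38·k^(0.38−1) = 0.14, so k_gold = (0.38/0.14)^(1/0.62) ≈ 5.0055.
y_gold = 5.0055^0.38 ≈ 1.8441, c_gold = y_gold − 0.14·k_gold ≈ 1.1434.
Gain: Δc = 1.1434 − 0.8600 ≈ 0.2834.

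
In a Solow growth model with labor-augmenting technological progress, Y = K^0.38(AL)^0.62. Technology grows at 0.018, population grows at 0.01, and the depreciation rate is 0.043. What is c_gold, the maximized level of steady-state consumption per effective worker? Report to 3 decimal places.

c_gold ≈ 1.733

n + g + δ = 0.01 + 0.018 + 0.043 = 0.071.
At the golden rule the marginal product of capital equals n+g+δ: 0.38·k^(0.38−1) = 0.071. Solving, k_gold = (0.38/0.071)^(1/0.62) ≈ 14.9638.
y_gold = 14.9638^0.38 ≈ 2.7959.
c_gold = y_gold − (n+g+δ)·k_gold = 2.7959 − 0.071·14.9638 ≈ 1.7334.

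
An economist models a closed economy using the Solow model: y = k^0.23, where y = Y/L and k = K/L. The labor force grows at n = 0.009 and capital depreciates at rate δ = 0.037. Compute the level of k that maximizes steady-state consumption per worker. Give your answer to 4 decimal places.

The effective depreciation rate is n + δ = 0.009 + 0.037 = 0.046.
Maximizing c = f(k) − (n+δ)·k gives f'(k) = n+δ, i.e. 0.23·k^(0.23−1) = 0.046, so k_gold = (0.23/0.046)^(1/0.77) ≈ 8.0864.

k_gold ≈ 8.0864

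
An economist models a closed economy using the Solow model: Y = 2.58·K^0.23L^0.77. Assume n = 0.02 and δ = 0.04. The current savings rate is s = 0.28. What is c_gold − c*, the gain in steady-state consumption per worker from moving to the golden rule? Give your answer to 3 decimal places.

Δc ≈ 0.033

n + δ = 0.02 + 0.04 = 0.06.
Current steady state (s = 0.28): k* = (0.28·2.58/0.06)^(1/0.77) ≈ 25.3169, y* = 2.58·25.3169^0.23 ≈ 5.4251, c* = (1−0.28)·5.4251 ≈ 3.9060.
At the golden rule the marginal product of capital equals n+δ: 0.23·2.58·k^(0.23−1) = 0.06. Solving, k_gold = (0.23·2.58/0.06)^(1/0.77) ≈ 19.6093.
y_gold = 2.58·19.6093^0.23 ≈ 5.1155, c_gold = y_gold − 0.06·k_gold ≈ 3.9389.
Gain: Δc = 3.9389 − 3.9060 ≈ 0.0329.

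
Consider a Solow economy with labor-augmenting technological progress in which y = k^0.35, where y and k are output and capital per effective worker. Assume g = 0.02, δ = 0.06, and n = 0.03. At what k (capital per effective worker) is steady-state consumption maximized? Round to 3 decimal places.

Capital per effective worker breaks even when investment replaces (n + g + δ)·k; here n + g + δ = 0.11.
At the golden rule the marginal product of capital equals n+g+δ: 0.35·k^(0.35−1) = 0.11. Solving, k_gold = (0.35/0.11)^(1/0.65) ≈ 5.9340.

k_gold ≈ 5.934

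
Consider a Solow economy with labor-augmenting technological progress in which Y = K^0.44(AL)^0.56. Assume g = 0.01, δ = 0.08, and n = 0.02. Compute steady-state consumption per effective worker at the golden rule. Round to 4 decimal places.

c_gold ≈ 1.6643

The effective depreciation rate is n + g + δ = 0.02 + 0.01 + 0.08 = 0.11.
Maximizing c = f(k) − (n+g+δ)·k gives f'(k) = n+g+δ, i.e. 0.44·k^(0.44−1) = 0.11, so k_gold = (0.44/0.11)^(1/0.56) ≈ 11.8880.
y_gold = 11.8880^0.44 ≈ 2.9720.
c_gold = y_gold − (n+g+δ)·k_gold = 2.9720 − 0.11·11.8880 ≈ 1.6643.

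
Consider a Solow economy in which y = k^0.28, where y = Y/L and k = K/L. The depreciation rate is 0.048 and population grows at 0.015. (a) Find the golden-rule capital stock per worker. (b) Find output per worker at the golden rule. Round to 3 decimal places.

(a) k_gold ≈ 7.939; (b) y_gold ≈ 1.786

Break-even investment rate: n + δ = 0.015 + 0.048 = 0.063.
At the golden rule the marginal product of capital equals n+δ: 0.28·k^(0.28−1) = 0.063. Solving, k_gold = (0.28/0.063)^(1/0.72) ≈ 7.9386.
y_gold = 7.9386^0.28 ≈ 1.7862.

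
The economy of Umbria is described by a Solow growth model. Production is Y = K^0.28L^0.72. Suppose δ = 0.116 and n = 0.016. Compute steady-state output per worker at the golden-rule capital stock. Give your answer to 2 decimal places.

y_gold ≈ 1.34

Break-even investment rate: n + δ = 0.016 + 0.116 = 0.132.
Setting f'(k) = n+δ gives 0.28·k^(0.28−1) = 0.132, hence k_gold = (0.28/0.132)^(1/0.72) ≈ 2.8418.
Output: y_gold = k_gold^0.28 = 2.8418^0.28 ≈ 1.3397.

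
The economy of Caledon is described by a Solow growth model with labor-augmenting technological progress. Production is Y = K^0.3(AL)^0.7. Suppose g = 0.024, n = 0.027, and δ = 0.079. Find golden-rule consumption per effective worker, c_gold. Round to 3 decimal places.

n + g + δ = 0.027 + 0.024 + 0.079 = 0.13.
At the golden rule the marginal product of capital equals n+g+δ: 0.3·k^(0.3−1) = 0.13. Solving, k_gold = (0.3/0.13)^(1/0.7) ≈ 3.3024.
y_gold = 3.3024^0.3 ≈ 1.4310.
c_gold = y_gold − (n+g+δ)·k_gold = 1.4310 − 0.13·3.3024 ≈ 1.0017.

c_gold ≈ 1.002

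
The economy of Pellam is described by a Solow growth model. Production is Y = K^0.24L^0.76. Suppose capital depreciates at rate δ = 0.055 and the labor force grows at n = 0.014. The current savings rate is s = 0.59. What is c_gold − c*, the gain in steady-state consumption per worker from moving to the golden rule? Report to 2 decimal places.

The effective depreciation rate is n + δ = 0.014 + 0.055 = 0.069.
Current steady state (s = 0.59): k* = (0.59/0.069)^(1/0.76) ≈ 16.8391, y* = 16.8391^0.24 ≈ 1.9693, c* = (1−0.59)·1.9693 ≈ 0.8074.
Maximizing c = f(k) − (n+δ)·k gives f'(k) = n+δ, i.e. 0.24·k^(0.24−1) = 0.069, so k_gold = (0.24/0.069)^(1/0.76) ≈ 5.1561.
y_gold = 5.1561^0.24 ≈ 1.4824, c_gold = y_gold − 0.069·k_gold ≈ 1.1266.
Gain: Δc = 1.1266 − 0.8074 ≈ 0.3192.

Δc ≈ 0.32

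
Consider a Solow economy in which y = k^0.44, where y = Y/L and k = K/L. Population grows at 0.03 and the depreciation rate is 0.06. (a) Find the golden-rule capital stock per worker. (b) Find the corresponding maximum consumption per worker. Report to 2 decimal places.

(a) k_gold ≈ 17.01; (b) c_gold ≈ 1.95

The effective depreciation rate is n + δ = 0.03 + 0.06 = 0.09.
At the golden rule the marginal product of capital equals n+δ: 0.44·k^(0.44−1) = 0.09. Solving, k_gold = (0.44/0.09)^(1/0.56) ≈ 17.0111.
y_gold = 17.0111^0.44 ≈ 3.4795; c_gold = y_gold − 0.09·k_gold ≈ 1.9485.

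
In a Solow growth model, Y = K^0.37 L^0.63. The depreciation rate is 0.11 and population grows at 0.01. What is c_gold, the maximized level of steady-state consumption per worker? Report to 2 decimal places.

c_gold ≈ 1.22

The effective depreciation rate is n + δ = 0.01 + 0.11 = 0.12.
Maximizing c = f(k) − (n+δ)·k gives f'(k) = n+δ, i.e. 0.37·k^(0.37−1) = 0.12, so k_gold = (0.37/0.12)^(1/0.63) ≈ 5.9734.
y_gold = 5.9734^0.37 ≈ 1.9373.
c_gold = y_gold − (n+δ)·k_gold = 1.9373 − 0.12·5.9734 ≈ 1.2205.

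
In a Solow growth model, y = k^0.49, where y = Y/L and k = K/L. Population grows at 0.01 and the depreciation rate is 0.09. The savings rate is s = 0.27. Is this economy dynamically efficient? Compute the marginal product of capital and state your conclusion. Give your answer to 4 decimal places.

Capital per worker breaks even when investment replaces (n + δ)·k; here n + δ = 0.1.
Steady-state k*: s·k^0.49 = 0.1·k gives k* = (0.27/0.1)^(1/0.51) ≈ 7.0115.
MPK = 0.49·7.0115^(-0.51) ≈ 0.1815.
MPK > n+δ = 0.1, so the economy is dynamically efficient (under-saving).

dynamically efficient; MPK ≈ 0.1815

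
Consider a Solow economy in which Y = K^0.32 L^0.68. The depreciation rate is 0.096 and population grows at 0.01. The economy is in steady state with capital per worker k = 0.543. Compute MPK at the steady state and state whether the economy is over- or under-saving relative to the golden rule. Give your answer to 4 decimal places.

The effective depreciation rate is n + δ = 0.01 + 0.096 = 0.106.
MPK = 0.32·k^(0.32−1) = 0.32·0.543^(-0.68) ≈ 0.4847.
MPK > 0.106, so the economy is dynamically efficient (under-saving).

under-saving; MPK ≈ 0.4847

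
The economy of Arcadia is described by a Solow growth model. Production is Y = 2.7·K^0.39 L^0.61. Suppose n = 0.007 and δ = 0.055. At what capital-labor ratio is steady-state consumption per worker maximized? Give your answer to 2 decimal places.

k_gold ≈ 103.86

The effective depreciation rate is n + δ = 0.007 + 0.055 = 0.062.
Golden rule sets MPK = n+δ: 0.39·2.7·k^(0.39−1) = 0.062, so k_gold = (0.39·2.7/0.062)^(1/0.61) ≈ 103.8613.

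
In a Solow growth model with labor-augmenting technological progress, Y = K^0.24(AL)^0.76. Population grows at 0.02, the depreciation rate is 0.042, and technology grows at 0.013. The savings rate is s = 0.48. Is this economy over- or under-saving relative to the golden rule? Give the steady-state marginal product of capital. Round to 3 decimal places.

over-saving; MPK ≈ 0.037

n + g + δ = 0.02 + 0.013 + 0.042 = 0.075.
Steady-state k*: s·k^0.24 = 0.075·k gives k* = (0.48/0.075)^(1/0.76) ≈ 11.5017.
MPK = 0.24·11.5017^(-0.76) ≈ 0.0375.
MPK < n+g+δ = 0.075, so the economy is dynamically inefficient (over-saving).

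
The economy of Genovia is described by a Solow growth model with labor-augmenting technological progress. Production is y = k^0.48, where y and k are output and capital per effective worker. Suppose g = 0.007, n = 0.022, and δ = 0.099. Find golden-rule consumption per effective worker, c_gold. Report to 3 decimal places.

c_gold ≈ 1.761

n + g + δ = 0.022 + 0.007 + 0.099 = 0.128.
Setting f'(k) = n+g+δ gives 0.48·k^(0.48−1) = 0.128, hence k_gold = (0.48/0.128)^(1/0.52) ≈ 12.7030.
y_gold = 12.7030^0.48 ≈ 3.3875.
c_gold = y_gold − (n+g+δ)·k_gold = 3.3875 − 0.128·12.7030 ≈ 1.7615.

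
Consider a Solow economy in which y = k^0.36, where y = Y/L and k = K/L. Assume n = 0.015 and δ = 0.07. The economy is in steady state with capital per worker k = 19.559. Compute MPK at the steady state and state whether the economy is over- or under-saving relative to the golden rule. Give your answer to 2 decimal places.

over-saving; MPK ≈ 0.05

Break-even investment rate: n + δ = 0.015 + 0.07 = 0.085.
MPK = 0.36·k^(0.36−1) = 0.36·19.559^(-0.64) ≈ 0.0537.
MPK < 0.085, so the economy is dynamically inefficient (over-saving).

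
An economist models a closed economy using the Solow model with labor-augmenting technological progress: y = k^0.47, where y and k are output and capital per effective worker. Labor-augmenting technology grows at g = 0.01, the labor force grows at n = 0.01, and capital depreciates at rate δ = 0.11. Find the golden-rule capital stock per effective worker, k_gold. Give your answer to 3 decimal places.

The effective depreciation rate is n + g + δ = 0.01 + 0.01 + 0.11 = 0.13.
Maximizing c = f(k) − (n+g+δ)·k gives f'(k) = n+g+δ, i.e. 0.47·k^(0.47−1) = 0.13, so k_gold = (0.47/0.13)^(1/0.53) ≈ 11.3011.

k_gold ≈ 11.301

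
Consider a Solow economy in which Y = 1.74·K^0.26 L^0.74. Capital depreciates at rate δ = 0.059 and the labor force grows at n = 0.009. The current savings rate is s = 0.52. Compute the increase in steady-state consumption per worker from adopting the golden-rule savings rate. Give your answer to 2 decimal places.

Δc ≈ 0.43

n + δ = 0.009 + 0.059 = 0.068.
Current steady state (s = 0.52): k* = (0.52·1.74/0.068)^(1/0.74) ≈ 33.0353, y* = 1.74·33.0353^0.26 ≈ 4.3200, c* = (1−0.52)·4.3200 ≈ 2.0736.
Setting f'(k) = n+δ gives 0.26·1.74·k^(0.26−1) = 0.068, hence k_gold = (0.26·1.74/0.068)^(1/0.74) ≈ 12.9473.
y_gold = 1.74·12.9473^0.26 ≈ 3.3862, c_gold = y_gold − 0.068·k_gold ≈ 2.5058.
Gain: Δc = 2.5058 − 2.0736 ≈ 0.4322.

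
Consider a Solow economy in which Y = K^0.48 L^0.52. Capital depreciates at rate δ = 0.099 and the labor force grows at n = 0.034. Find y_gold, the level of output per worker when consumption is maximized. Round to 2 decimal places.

y_gold ≈ 3.27

Break-even investment rate: n + δ = 0.034 + 0.099 = 0.133.
At the golden rule the marginal product of capital equals n+δ: 0.48·k^(0.48−1) = 0.133. Solving, k_gold = (0.48/0.133)^(1/0.52) ≈ 11.8006.
Output: y_gold = k_gold^0.48 = 11.8006^0.48 ≈ 3.2697.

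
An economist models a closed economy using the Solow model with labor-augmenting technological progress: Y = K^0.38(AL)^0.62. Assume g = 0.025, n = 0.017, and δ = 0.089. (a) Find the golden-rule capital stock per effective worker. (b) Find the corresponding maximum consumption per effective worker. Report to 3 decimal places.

(a) k_gold ≈ 5.572; (b) c_gold ≈ 1.191

Capital per effective worker breaks even when investment replaces (n + g + δ)·k; here n + g + δ = 0.131.
Golden rule sets MPK = n+g+δ: 0.38·k^(0.38−1) = 0.131, so k_gold = (0.38/0.131)^(1/0.62) ≈ 5.5717.
y_gold = 5.5717^0.38 ≈ 1.9208; c_gold = y_gold − 0.131·k_gold ≈ 1.1909.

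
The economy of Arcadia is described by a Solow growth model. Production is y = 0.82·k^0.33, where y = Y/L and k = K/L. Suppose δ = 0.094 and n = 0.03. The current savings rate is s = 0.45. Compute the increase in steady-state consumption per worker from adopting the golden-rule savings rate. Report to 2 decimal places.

Δc ≈ 0.04

The effective depreciation rate is n + δ = 0.03 + 0.094 = 0.124.
Current steady state (s = 0.45): k* = (0.45·0.82/0.124)^(1/0.67) ≈ 5.0918, y* = 0.82·5.0918^0.33 ≈ 1.4031, c* = (1−0.45)·1.4031 ≈ 0.7717.
Maximizing c = f(k) − (n+δ)·k gives f'(k) = n+δ, i.e. 0.33·0.82·k^(0.33−1) = 0.124, so k_gold = (0.33·0.82/0.124)^(1/0.67) ≈ 3.2050.
y_gold = 0.82·3.2050^0.33 ≈ 1.2043, c_gold = y_gold − 0.124·k_gold ≈ 0.8069.
Gain: Δc = 0.8069 − 0.7717 ≈ 0.0352.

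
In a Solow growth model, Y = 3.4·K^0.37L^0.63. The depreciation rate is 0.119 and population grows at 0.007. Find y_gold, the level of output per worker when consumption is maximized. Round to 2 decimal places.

Capital per worker breaks even when investment replaces (n + δ)·k; here n + δ = 0.126.
Golden rule sets MPK = n+δ: 0.37·3.4·k^(0.37−1) = 0.126, so k_gold = (0.37·3.4/0.126)^(1/0.63) ≈ 38.5662.
Output: y_gold = 3.4·k_gold^0.37 = 3.4·38.5662^0.37 ≈ 13.1333.

y_gold ≈ 13.13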